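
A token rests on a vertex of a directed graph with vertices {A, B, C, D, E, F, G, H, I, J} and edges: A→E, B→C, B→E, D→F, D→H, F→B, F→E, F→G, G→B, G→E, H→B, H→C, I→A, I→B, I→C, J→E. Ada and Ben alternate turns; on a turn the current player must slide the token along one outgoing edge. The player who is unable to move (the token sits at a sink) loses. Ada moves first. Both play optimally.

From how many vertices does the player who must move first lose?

Build the W/L table. Terminal = L. A non-terminal position is W if it has a move to some L; otherwise it is L.
Every edge goes from a vertex to one that appears earlier in the order C, E, B, G, H, J, F, A, I, D, so processing vertices in that order labels each vertex after all of its successors.
C: no outgoing edge → L
E: no outgoing edge → L
B: →E(L), so W
G: →E(L), so W
H: →C(L), so W
J: →E(L), so W
F: →E(L), so W
A: →E(L), so W
I: →C(L), so W
D: →F(W), H(W) — all W, so L
The L vertices are C, D, E; that is 3 in all.

3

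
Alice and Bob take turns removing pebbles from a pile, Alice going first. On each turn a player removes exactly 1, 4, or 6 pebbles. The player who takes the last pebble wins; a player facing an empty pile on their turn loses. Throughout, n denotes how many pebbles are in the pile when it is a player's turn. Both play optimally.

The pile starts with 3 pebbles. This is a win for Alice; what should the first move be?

Classify positions by backward induction: terminal positions (no move available) are L. From any other position, the mover wins iff some move reaches an L.
n=0: no move → L
n=1: →0(L), so W
n=2: →1(W) only, which is W, so L
n=3: →2(L), so W
From 3, the L positions reachable in one move are: 2.

Remove 1, leaving 2.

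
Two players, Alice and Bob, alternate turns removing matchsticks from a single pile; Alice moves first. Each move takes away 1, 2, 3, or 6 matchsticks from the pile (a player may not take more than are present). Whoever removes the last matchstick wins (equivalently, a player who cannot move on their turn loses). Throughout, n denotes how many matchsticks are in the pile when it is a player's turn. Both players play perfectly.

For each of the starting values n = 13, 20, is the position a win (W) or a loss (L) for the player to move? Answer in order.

Compute win/loss labels from the base case upward. A position with no move is L. Any other position is W if it can reach an L in one move, else L.
n=0: no move → L
n=1: W (go to 0, an L position)
n=2: W (go to 0, an L position)
n=3: W (go to 0, an L position)
n=4: L (options 3(W), 2(W), 1(W) are all W)
n=5: W (go to 4, an L position)
n=6: W (go to 4, an L position)
n=7: W (go to 4, an L position)
n=8: L (options 7(W), 6(W), 5(W), 2(W) are all W)
n=9: W (go to 8, an L position)
n=10: W (go to 8, an L position)
n=11: W (go to 8, an L position)
n=12: L (options 11(W), 10(W), 9(W), 6(W) are all W)
n=13: W (go to 12, an L position)
n=14: W (go to 12, an L position)
n=15: W (go to 12, an L position)
n=16: L (options 15(W), 14(W), 13(W), 10(W) are all W)
n=17: W (go to 16, an L position)
n=18: W (go to 16, an L position)
n=19: W (go to 16, an L position)
n=20: L (options 19(W), 18(W), 17(W), 14(W) are all W)

13: W, 20: L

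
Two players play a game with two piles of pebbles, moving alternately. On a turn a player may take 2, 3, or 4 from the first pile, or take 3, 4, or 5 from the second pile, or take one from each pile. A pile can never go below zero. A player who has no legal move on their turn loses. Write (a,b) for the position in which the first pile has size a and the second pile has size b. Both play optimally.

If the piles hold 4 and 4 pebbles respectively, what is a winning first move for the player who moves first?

Move to (2,4).

Compute win/loss labels from the base case upward. A position with no move is L. Any other position is W if it can reach an L in one move, else L.
No move ever increases a pile, so every position that can arise here has a ≤ 4 and b ≤ 4; it is enough to label the cells with 0 ≤ a ≤ 4 and 0 ≤ b ≤ 4.
Every move lowers a or b (never raises either), so fill the grid row by row in increasing a, and left to right within a row: each cell's successors are then already labelled.
      b=0  b=1  b=2  b=3  b=4
a=0:    L    L    L    W    W
a=1:    L    W    W    W    W
a=2:    W    W    W    L    L
a=3:    W    W    W    L    W
a=4:    W    W    W    W    W
Cells with no legal move (terminal, hence L): (0,0), (0,1), (0,2), (1,0).
The remaining L cells, each justified by listing all of its moves:
(2,3): L (options (0,3)(W), (2,0)(W), (1,2)(W) are all W)
(2,4): L (options (0,4)(W), (2,1)(W), (2,0)(W), (1,3)(W) are all W)
(3,3): L (options (1,3)(W), (0,3)(W), (3,0)(W), (2,2)(W) are all W)
Every other cell has at least one move into one of the L cells above, so it is W.
From (4,4), the L positions reachable in one move are: (2,4), (3,3). Any move reaching one of these is winning.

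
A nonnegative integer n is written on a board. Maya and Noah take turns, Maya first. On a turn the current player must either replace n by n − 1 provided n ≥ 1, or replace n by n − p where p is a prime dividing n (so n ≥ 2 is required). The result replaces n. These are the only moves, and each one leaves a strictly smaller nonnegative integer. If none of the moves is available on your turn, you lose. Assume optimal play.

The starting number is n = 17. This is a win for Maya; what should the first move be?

Classify positions by backward induction: terminal positions (no move available) are L. From any other position, the mover wins iff some move reaches an L.
n=0: no move → L
n=1: W (go to 0, an L position)
n=2: W (go to 0, an L position)
n=3: W (go to 0, an L position)
n=4: L (options 2(W), 3(W) are all W)
n=5: W (go to 0, an L position)
n=6: W (go to 4, an L position)
n=7: W (go to 0, an L position)
n=8: L (options 6(W), 7(W) are all W)
n=9: W (go to 8, an L position)
n=10: W (go to 8, an L position)
n=11: W (go to 0, an L position)
n=12: L (options 9(W), 10(W), 11(W) are all W)
n=13: W (go to 0, an L position)
n=14: W (go to 12, an L position)
n=15: W (go to 12, an L position)
n=16: L (options 14(W), 15(W) are all W)
n=17: W (go to 0, an L position)
From 17, the L positions reachable in one move are: 0, 16. Any move reaching one of these is winning.

Move to 0.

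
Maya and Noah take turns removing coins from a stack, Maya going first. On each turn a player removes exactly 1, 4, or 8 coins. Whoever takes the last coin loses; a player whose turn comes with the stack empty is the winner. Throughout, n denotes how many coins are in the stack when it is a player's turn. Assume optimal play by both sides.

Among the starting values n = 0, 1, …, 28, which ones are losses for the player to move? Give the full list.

1, 3, 6, 8, 13, 15, 18, 20, 25, 27

Work bottom-up. With no move the player to move wins. Otherwise the position is W if at least one move leads to an L position for the opponent, and L if every move leads to a W.
n=0: no move; the opponent has just taken the last coin and therefore loses → W
n=1: only reaches 0(W), which is W → L
n=2: reaches L-position 1 → W
n=3: only reaches 2(W), which is W → L
n=4: reaches L-position 3 → W
n=5: reaches L-position 1 → W
n=6: only reaches 5(W), 2(W), all W → L
n=7: reaches L-position 6 → W
n=8: only reaches 7(W), 4(W), 0(W), all W → L
n=9: reaches L-position 8 → W
n=10: reaches L-position 6 → W
n=11: reaches L-position 3 → W
n=12: reaches L-position 8 → W
n=13: only reaches 12(W), 9(W), 5(W), all W → L
n=14: reaches L-position 13 → W
n=15: only reaches 14(W), 11(W), 7(W), all W → L
n=16: reaches L-position 15 → W
n=17: reaches L-position 13 → W
n=18: only reaches 17(W), 14(W), 10(W), all W → L
n=19: reaches L-position 18 → W
n=20: only reaches 19(W), 16(W), 12(W), all W → L
n=21: reaches L-position 20 → W
n=22: reaches L-position 18 → W
n=23: reaches L-position 15 → W
n=24: reaches L-position 20 → W
n=25: only reaches 24(W), 21(W), 17(W), all W → L
n=26: reaches L-position 25 → W
n=27: only reaches 26(W), 23(W), 19(W), all W → L
n=28: reaches L-position 27 → W
The losing starting values of n are exactly the entries labelled L in this table (10 of them).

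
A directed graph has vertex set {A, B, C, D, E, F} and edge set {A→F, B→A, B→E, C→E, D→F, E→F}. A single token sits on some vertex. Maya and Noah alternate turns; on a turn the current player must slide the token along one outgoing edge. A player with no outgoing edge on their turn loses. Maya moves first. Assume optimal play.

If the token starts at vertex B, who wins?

Noah wins.

Build the W/L table. Terminal = L. A non-terminal position is W if it has a move to some L; otherwise it is L.
Every edge goes from a vertex to one that appears earlier in the order F, D, E, A, B, C, so processing vertices in that order labels each vertex after all of its successors.
F: no outgoing edge → L
D: →F(L), so W
E: →F(L), so W
A: →F(L), so W
B: →A(W), E(W) — all W, so L
C: →E(W) only, which is W, so L
The starting position B is L: whatever Maya does, the opponent receives a W position.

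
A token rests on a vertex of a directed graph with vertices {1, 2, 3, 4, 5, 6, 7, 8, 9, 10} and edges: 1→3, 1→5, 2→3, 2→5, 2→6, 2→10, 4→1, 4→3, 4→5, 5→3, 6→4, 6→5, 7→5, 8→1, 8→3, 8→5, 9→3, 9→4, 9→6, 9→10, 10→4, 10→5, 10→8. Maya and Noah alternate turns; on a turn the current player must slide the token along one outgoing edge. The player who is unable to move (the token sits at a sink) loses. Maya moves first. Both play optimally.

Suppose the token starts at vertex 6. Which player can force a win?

Classify positions by backward induction: terminal positions (no move available) are L. From any other position, the mover wins iff some move reaches an L.
Every edge goes from a vertex to one that appears earlier in the order 3, 5, 1, 4, 8, 10, 7, 6, 2, 9, so processing vertices in that order labels each vertex after all of its successors.
3: no outgoing edge → L
5: →3(L), so W
1: →3(L), so W
4: →3(L), so W
8: →3(L), so W
10: →8(W), 4(W), 5(W) — all W, so L
7: →5(W) only, which is W, so L
6: →4(W), 5(W) — all W, so L
2: →6(L), so W
9: →6(L), so W
Every move from 6 reaches a W position, so the mover loses.

Noah wins.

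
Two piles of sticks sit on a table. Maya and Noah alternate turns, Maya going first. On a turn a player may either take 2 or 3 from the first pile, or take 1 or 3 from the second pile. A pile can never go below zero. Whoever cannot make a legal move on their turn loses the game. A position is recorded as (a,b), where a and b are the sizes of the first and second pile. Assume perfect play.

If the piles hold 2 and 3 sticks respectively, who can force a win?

Build the W/L table. Terminal = L. A non-terminal position is W if it has a move to some L; otherwise it is L.
No move ever increases a pile, so every position that can arise here has a ≤ 2 and b ≤ 3; it is enough to label the cells with 0 ≤ a ≤ 2 and 0 ≤ b ≤ 3.
Every move lowers a or b (never raises either), so fill the grid row by row in increasing a, and left to right within a row: each cell's successors are then already labelled.
      b=0  b=1  b=2  b=3
a=0:    L    W    L    W
a=1:    L    W    L    W
a=2:    W    L    W    L
Cells with no legal move (terminal, hence L): (0,0), (1,0).
The remaining L cells, each justified by listing all of its moves:
(0,2): the only move is to (0,1)(W), a W ⇒ L
(1,2): the only move is to (1,1)(W), a W ⇒ L
(2,1): moves to (0,1)(W), (2,0)(W); every one is W ⇒ L
(2,3): moves to (0,3)(W), (2,2)(W), (2,0)(W); every one is W ⇒ L
Every other cell has at least one move into one of the L cells above, so it is W.
Every move from (2,3) reaches a W position, so the mover loses.

Noah wins.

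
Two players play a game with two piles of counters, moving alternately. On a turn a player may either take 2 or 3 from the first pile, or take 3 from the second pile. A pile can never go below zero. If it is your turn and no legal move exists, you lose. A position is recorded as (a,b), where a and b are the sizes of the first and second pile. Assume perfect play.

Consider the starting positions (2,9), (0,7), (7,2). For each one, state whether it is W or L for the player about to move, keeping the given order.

(2,9): L, (0,7): L, (7,2): W

Build the W/L table. Terminal = L. A non-terminal position is W if it has a move to some L; otherwise it is L.
No move ever increases a pile, so every position that can arise here has a ≤ 7 and b ≤ 9; it is enough to label the cells with 0 ≤ a ≤ 7 and 0 ≤ b ≤ 9.
Every move lowers a or b (never raises either), so fill the grid row by row in increasing a, and left to right within a row: each cell's successors are then already labelled.
      b=0  b=1  b=2  b=3  b=4  b=5  b=6  b=7  b=8  b=9
a=0:    L    L    L    W    W    W    L    L    L    W
a=1:    L    L    L    W    W    W    L    L    L    W
a=2:    W    W    W    L    L    L    W    W    W    L
a=3:    W    W    W    L    L    L    W    W    W    L
a=4:    W    W    W    W    W    W    W    W    W    W
a=5:    L    L    L    W    W    W    L    L    L    W
a=6:    L    L    L    W    W    W    L    L    L    W
a=7:    W    W    W    L    L    L    W    W    W    L
Cells with no legal move (terminal, hence L): (0,0), (0,1), (0,2), (1,0), (1,1), (1,2).
The remaining L cells, each justified by listing all of its moves:
(0,6): the only move is to (0,3)(W), a W ⇒ L
(0,7): the only move is to (0,4)(W), a W ⇒ L
(0,8): the only move is to (0,5)(W), a W ⇒ L
(1,6): the only move is to (1,3)(W), a W ⇒ L
(1,7): the only move is to (1,4)(W), a W ⇒ L
(1,8): the only move is to (1,5)(W), a W ⇒ L
(2,3): moves to (0,3)(W), (2,0)(W); every one is W ⇒ L
(2,4): moves to (0,4)(W), (2,1)(W); every one is W ⇒ L
(2,5): moves to (0,5)(W), (2,2)(W); every one is W ⇒ L
(2,9): moves to (0,9)(W), (2,6)(W); every one is W ⇒ L
(3,3): moves to (1,3)(W), (0,3)(W), (3,0)(W); every one is W ⇒ L
(3,4): moves to (1,4)(W), (0,4)(W), (3,1)(W); every one is W ⇒ L
(3,5): moves to (1,5)(W), (0,5)(W), (3,2)(W); every one is W ⇒ L
(3,9): moves to (1,9)(W), (0,9)(W), (3,6)(W); every one is W ⇒ L
(5,0): moves to (3,0)(W), (2,0)(W); every one is W ⇒ L
(5,1): moves to (3,1)(W), (2,1)(W); every one is W ⇒ L
(5,2): moves to (3,2)(W), (2,2)(W); every one is W ⇒ L
(5,6): moves to (3,6)(W), (2,6)(W), (5,3)(W); every one is W ⇒ L
(5,7): moves to (3,7)(W), (2,7)(W), (5,4)(W); every one is W ⇒ L
(5,8): moves to (3,8)(W), (2,8)(W), (5,5)(W); every one is W ⇒ L
(6,0): moves to (4,0)(W), (3,0)(W); every one is W ⇒ L
(6,1): moves to (4,1)(W), (3,1)(W); every one is W ⇒ L
(6,2): moves to (4,2)(W), (3,2)(W); every one is W ⇒ L
(6,6): moves to (4,6)(W), (3,6)(W), (6,3)(W); every one is W ⇒ L
(6,7): moves to (4,7)(W), (3,7)(W), (6,4)(W); every one is W ⇒ L
(6,8): moves to (4,8)(W), (3,8)(W), (6,5)(W); every one is W ⇒ L
(7,3): moves to (5,3)(W), (4,3)(W), (7,0)(W); every one is W ⇒ L
(7,4): moves to (5,4)(W), (4,4)(W), (7,1)(W); every one is W ⇒ L
(7,5): moves to (5,5)(W), (4,5)(W), (7,2)(W); every one is W ⇒ L
(7,9): moves to (5,9)(W), (4,9)(W), (7,6)(W); every one is W ⇒ L
Every other cell has at least one move into one of the L cells above, so it is W.
(2,9): one of the L cells justified above, so L
(0,7): one of the L cells justified above, so L
(7,2): the move to (5,2) reaches an L cell, so W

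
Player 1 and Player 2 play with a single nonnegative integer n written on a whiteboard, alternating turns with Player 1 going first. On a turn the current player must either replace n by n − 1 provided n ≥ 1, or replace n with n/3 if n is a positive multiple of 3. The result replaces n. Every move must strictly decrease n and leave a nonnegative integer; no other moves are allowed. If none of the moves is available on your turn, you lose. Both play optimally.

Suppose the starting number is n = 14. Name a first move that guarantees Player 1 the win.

Classify positions by backward induction: terminal positions (no move available) are L. From any other position, the mover wins iff some move reaches an L.
n=0: no move → L
n=1: can move to 0, which is L ⇒ W
n=2: the only move is to 1(W), a W ⇒ L
n=3: can move to 2, which is L ⇒ W
n=4: the only move is to 3(W), a W ⇒ L
n=5: can move to 4, which is L ⇒ W
n=6: can move to 2, which is L ⇒ W
n=7: the only move is to 6(W), a W ⇒ L
n=8: can move to 7, which is L ⇒ W
n=9: moves to 3(W), 8(W); every one is W ⇒ L
n=10: can move to 9, which is L ⇒ W
n=11: the only move is to 10(W), a W ⇒ L
n=12: can move to 4, which is L ⇒ W
n=13: the only move is to 12(W), a W ⇒ L
n=14: can move to 13, which is L ⇒ W
From 14, the L positions reachable in one move are: 13.

Move to 13.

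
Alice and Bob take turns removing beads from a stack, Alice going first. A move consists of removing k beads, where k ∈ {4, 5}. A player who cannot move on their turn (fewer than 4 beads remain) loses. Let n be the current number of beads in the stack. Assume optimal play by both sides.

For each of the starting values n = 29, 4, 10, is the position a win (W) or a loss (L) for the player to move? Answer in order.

Compute win/loss labels from the base case upward. A position with no move is L. Any other position is W if it can reach an L in one move, else L.
n=0: no move → L
n=1: no move → L
n=2: no move → L
n=3: no move → L
n=4: →0(L), so W
n=5: →1(L), so W
n=6: →2(L), so W
n=7: →3(L), so W
n=8: →3(L), so W
n=9: →5(W), 4(W) — all W, so L
n=10: →6(W), 5(W) — all W, so L
n=11: →7(W), 6(W) — all W, so L
n=12: →8(W), 7(W) — all W, so L
n=13: →9(L), so W
n=14: →10(L), so W
n=15: →11(L), so W
n=16: →12(L), so W
n=17: →12(L), so W
n=18: →14(W), 13(W) — all W, so L
n=19: →15(W), 14(W) — all W, so L
n=20: →16(W), 15(W) — all W, so L
n=21: →17(W), 16(W) — all W, so L
n=22: →18(L), so W
n=23: →19(L), so W
n=24: →20(L), so W
n=25: →21(L), so W
n=26: →21(L), so W
n=27: →23(W), 22(W) — all W, so L
n=28: →24(W), 23(W) — all W, so L
n=29: →25(W), 24(W) — all W, so L

29: L, 4: W, 10: L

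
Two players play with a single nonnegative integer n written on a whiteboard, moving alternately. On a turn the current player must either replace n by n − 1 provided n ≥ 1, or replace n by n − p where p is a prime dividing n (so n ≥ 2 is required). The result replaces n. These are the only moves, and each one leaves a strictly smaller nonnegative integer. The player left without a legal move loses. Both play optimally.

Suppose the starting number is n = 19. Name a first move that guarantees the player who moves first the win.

Move to 0.

Build the W/L table. Terminal = L. A non-terminal position is W if it has a move to some L; otherwise it is L.
n=0: no move → L
n=1: →0(L), so W
n=2: →0(L), so W
n=3: →0(L), so W
n=4: →2(W), 3(W) — all W, so L
n=5: →0(L), so W
n=6: →4(L), so W
n=7: →0(L), so W
n=8: →6(W), 7(W) — all W, so L
n=9: →8(L), so W
n=10: →8(L), so W
n=11: →0(L), so W
n=12: →9(W), 10(W), 11(W) — all W, so L
n=13: →0(L), so W
n=14: →12(L), so W
n=15: →12(L), so W
n=16: →14(W), 15(W) — all W, so L
n=17: →0(L), so W
n=18: →16(L), so W
n=19: →0(L), so W
From 19, the L positions reachable in one move are: 0.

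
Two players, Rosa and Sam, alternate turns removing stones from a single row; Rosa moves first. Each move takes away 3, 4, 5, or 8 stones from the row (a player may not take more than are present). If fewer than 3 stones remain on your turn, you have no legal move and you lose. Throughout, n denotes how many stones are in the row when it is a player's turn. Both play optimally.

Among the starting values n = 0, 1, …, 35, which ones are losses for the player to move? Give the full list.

Build the W/L table. Terminal = L. A non-terminal position is W if it has a move to some L; otherwise it is L.
n=0: no move → L
n=1: no move → L
n=2: no move → L
n=3: →0(L), so W
n=4: →1(L), so W
n=5: →2(L), so W
n=6: →2(L), so W
n=7: →2(L), so W
n=8: →0(L), so W
n=9: →1(L), so W
n=10: →2(L), so W
n=11: →8(W), 7(W), 6(W), 3(W) — all W, so L
n=12: →9(W), 8(W), 7(W), 4(W) — all W, so L
n=13: →10(W), 9(W), 8(W), 5(W) — all W, so L
n=14: →11(L), so W
n=15: →12(L), so W
n=16: →13(L), so W
n=17: →13(L), so W
n=18: →13(L), so W
n=19: →11(L), so W
n=20: →12(L), so W
n=21: →13(L), so W
n=22: →19(W), 18(W), 17(W), 14(W) — all W, so L
n=23: →20(W), 19(W), 18(W), 15(W) — all W, so L
n=24: →21(W), 20(W), 19(W), 16(W) — all W, so L
n=25: →22(L), so W
n=26: →23(L), so W
n=27: →24(L), so W
n=28: →24(L), so W
n=29: →24(L), so W
n=30: →22(L), so W
n=31: →23(L), so W
n=32: →24(L), so W
n=33: →30(W), 29(W), 28(W), 25(W) — all W, so L
n=34: →31(W), 30(W), 29(W), 26(W) — all W, so L
n=35: →32(W), 31(W), 30(W), 27(W) — all W, so L
The losing starting values of n are exactly the entries labelled L in this table (12 of them).

0, 1, 2, 11, 12, 13, 22, 23, 24, 33, 34, 35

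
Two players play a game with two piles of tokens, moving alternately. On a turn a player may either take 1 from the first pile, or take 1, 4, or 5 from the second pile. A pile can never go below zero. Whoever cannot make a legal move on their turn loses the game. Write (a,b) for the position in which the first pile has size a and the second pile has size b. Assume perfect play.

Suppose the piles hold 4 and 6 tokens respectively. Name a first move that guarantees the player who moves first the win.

Work bottom-up. With no move the player to move loses. Otherwise the position is W if at least one move leads to an L position for the opponent, and L if every move leads to a W.
No move ever increases a pile, so every position that can arise here has a ≤ 4 and b ≤ 6; it is enough to label the cells with 0 ≤ a ≤ 4 and 0 ≤ b ≤ 6.
Every move lowers a or b (never raises either), so fill the grid row by row in increasing a, and left to right within a row: each cell's successors are then already labelled.
      b=0  b=1  b=2  b=3  b=4  b=5  b=6
a=0:    L    W    L    W    W    W    W
a=1:    W    L    W    L    W    W    W
a=2:    L    W    L    W    W    W    W
a=3:    W    L    W    L    W    W    W
a=4:    L    W    L    W    W    W    W
Cells with no legal move (terminal, hence L): (0,0).
The remaining L cells, each justified by listing all of its moves:
(0,2): →(0,1)(W) only, which is W, so L
(1,1): →(0,1)(W), (1,0)(W) — all W, so L
(1,3): →(0,3)(W), (1,2)(W) — all W, so L
(2,0): →(1,0)(W) only, which is W, so L
(2,2): →(1,2)(W), (2,1)(W) — all W, so L
(3,1): →(2,1)(W), (3,0)(W) — all W, so L
(3,3): →(2,3)(W), (3,2)(W) — all W, so L
(4,0): →(3,0)(W) only, which is W, so L
(4,2): →(3,2)(W), (4,1)(W) — all W, so L
Every other cell has at least one move into one of the L cells above, so it is W.
From (4,6), the L positions reachable in one move are: (4,2).

Move to (4,2).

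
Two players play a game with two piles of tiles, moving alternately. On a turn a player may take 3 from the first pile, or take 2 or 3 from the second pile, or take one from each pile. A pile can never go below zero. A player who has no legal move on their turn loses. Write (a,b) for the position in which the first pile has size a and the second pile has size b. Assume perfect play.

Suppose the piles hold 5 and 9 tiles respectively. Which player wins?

Build the W/L table. Terminal = L. A non-terminal position is W if it has a move to some L; otherwise it is L.
No move ever increases a pile, so every position that can arise here has a ≤ 5 and b ≤ 9; it is enough to label the cells with 0 ≤ a ≤ 5 and 0 ≤ b ≤ 9.
Every move lowers a or b (never raises either), so fill the grid row by row in increasing a, and left to right within a row: each cell's successors are then already labelled.
      b=0  b=1  b=2  b=3  b=4  b=5  b=6  b=7  b=8  b=9
a=0:    L    L    W    W    W    L    L    W    W    W
a=1:    L    W    W    W    L    L    W    W    W    L
a=2:    L    W    W    W    L    W    W    W    L    L
a=3:    W    W    L    L    W    W    W    L    L    W
a=4:    W    L    L    W    W    W    L    L    W    W
a=5:    W    L    W    W    W    L    L    W    W    W
Cells with no legal move (terminal, hence L): (0,0), (0,1), (1,0), (2,0).
The remaining L cells, each justified by listing all of its moves:
(0,5): L (options (0,3)(W), (0,2)(W) are all W)
(0,6): L (options (0,4)(W), (0,3)(W) are all W)
(1,4): L (options (1,2)(W), (1,1)(W), (0,3)(W) are all W)
(1,5): L (options (1,3)(W), (1,2)(W), (0,4)(W) are all W)
(1,9): L (options (1,7)(W), (1,6)(W), (0,8)(W) are all W)
(2,4): L (options (2,2)(W), (2,1)(W), (1,3)(W) are all W)
(2,8): L (options (2,6)(W), (2,5)(W), (1,7)(W) are all W)
(2,9): L (options (2,7)(W), (2,6)(W), (1,8)(W) are all W)
(3,2): L (options (0,2)(W), (3,0)(W), (2,1)(W) are all W)
(3,3): L (options (0,3)(W), (3,1)(W), (3,0)(W), (2,2)(W) are all W)
(3,7): L (options (0,7)(W), (3,5)(W), (3,4)(W), (2,6)(W) are all W)
(3,8): L (options (0,8)(W), (3,6)(W), (3,5)(W), (2,7)(W) are all W)
(4,1): L (options (1,1)(W), (3,0)(W) are all W)
(4,2): L (options (1,2)(W), (4,0)(W), (3,1)(W) are all W)
(4,6): L (options (1,6)(W), (4,4)(W), (4,3)(W), (3,5)(W) are all W)
(4,7): L (options (1,7)(W), (4,5)(W), (4,4)(W), (3,6)(W) are all W)
(5,1): L (options (2,1)(W), (4,0)(W) are all W)
(5,5): L (options (2,5)(W), (5,3)(W), (5,2)(W), (4,4)(W) are all W)
(5,6): L (options (2,6)(W), (5,4)(W), (5,3)(W), (4,5)(W) are all W)
Every other cell has at least one move into one of the L cells above, so it is W.
The starting position (5,9) is W: the player to move should move to (2,9), handing over an L position.

The first player wins.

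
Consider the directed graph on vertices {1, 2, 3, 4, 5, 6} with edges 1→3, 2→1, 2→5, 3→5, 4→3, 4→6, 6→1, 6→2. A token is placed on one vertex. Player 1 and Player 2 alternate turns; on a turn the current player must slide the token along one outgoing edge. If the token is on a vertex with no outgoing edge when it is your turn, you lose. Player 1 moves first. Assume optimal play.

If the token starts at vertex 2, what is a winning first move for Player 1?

Build the W/L table. Terminal = L. A non-terminal position is W if it has a move to some L; otherwise it is L.
Every edge goes from a vertex to one that appears earlier in the order 5, 3, 1, 2, 6, 4, so processing vertices in that order labels each vertex after all of its successors.
5: no outgoing edge → L
3: W (go to 5, an L position)
1: L (sole option 3(W) is W)
2: W (go to 1, an L position)
6: W (go to 1, an L position)
4: L (options 6(W), 3(W) are all W)
From 2, the L positions reachable in one move are: 1, 5. Any move reaching one of these is winning.

Move to 1.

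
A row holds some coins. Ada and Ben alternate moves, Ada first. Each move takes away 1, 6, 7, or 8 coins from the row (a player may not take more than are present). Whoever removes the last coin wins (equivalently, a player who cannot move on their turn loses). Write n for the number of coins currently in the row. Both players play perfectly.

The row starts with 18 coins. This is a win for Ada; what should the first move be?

Label each position W (a win for the player to move) or L (a loss). A position with no legal move is L; any other position is W exactly when some move reaches an L, and L when every move reaches a W.
n=0: no move → L
n=1: →0(L), so W
n=2: →1(W) only, which is W, so L
n=3: →2(L), so W
n=4: →3(W) only, which is W, so L
n=5: →4(L), so W
n=6: →0(L), so W
n=7: →0(L), so W
n=8: →2(L), so W
n=9: →2(L), so W
n=10: →4(L), so W
n=11: →4(L), so W
n=12: →4(L), so W
n=13: →12(W), 7(W), 6(W), 5(W) — all W, so L
n=14: →13(L), so W
n=15: →14(W), 9(W), 8(W), 7(W) — all W, so L
n=16: →15(L), so W
n=17: →16(W), 11(W), 10(W), 9(W) — all W, so L
n=18: →17(L), so W
From 18, the L positions reachable in one move are: 17.

Remove 1, leaving 17.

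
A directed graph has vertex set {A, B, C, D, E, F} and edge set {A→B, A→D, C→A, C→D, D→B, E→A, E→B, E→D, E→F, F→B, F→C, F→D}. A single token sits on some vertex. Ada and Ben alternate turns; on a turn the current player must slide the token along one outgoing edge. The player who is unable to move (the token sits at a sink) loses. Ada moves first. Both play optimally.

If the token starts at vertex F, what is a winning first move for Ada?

Label each position W (a win for the player to move) or L (a loss). A position with no legal move is L; any other position is W exactly when some move reaches an L, and L when every move reaches a W.
Every edge goes from a vertex to one that appears earlier in the order B, D, A, C, F, E, so processing vertices in that order labels each vertex after all of its successors.
B: no outgoing edge → L
D: reaches L-position B → W
A: reaches L-position B → W
C: only reaches A(W), D(W), all W → L
F: reaches L-position C → W
E: reaches L-position B → W
From F, the L positions reachable in one move are: C, B. Any move reaching one of these is winning.

Move to C.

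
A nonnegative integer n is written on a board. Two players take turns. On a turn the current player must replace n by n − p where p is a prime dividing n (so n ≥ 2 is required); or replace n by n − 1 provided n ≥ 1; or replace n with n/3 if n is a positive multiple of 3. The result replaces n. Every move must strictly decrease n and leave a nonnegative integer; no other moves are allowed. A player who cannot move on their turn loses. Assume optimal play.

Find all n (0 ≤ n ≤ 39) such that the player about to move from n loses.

Build the W/L table. Terminal = L. A non-terminal position is W if it has a move to some L; otherwise it is L.
n=0: no move → L
n=1: →0(L), so W
n=2: →0(L), so W
n=3: →0(L), so W
n=4: →2(W), 3(W) — all W, so L
n=5: →0(L), so W
n=6: →4(L), so W
n=7: →0(L), so W
n=8: →6(W), 7(W) — all W, so L
n=9: →8(L), so W
n=10: →8(L), so W
n=11: →0(L), so W
n=12: →4(L), so W
n=13: →0(L), so W
n=14: →7(W), 12(W), 13(W) — all W, so L
n=15: →14(L), so W
n=16: →14(L), so W
n=17: →0(L), so W
n=18: →6(W), 15(W), 16(W), 17(W) — all W, so L
n=19: →0(L), so W
n=20: →18(L), so W
n=21: →14(L), so W
n=22: →11(W), 20(W), 21(W) — all W, so L
n=23: →0(L), so W
n=24: →8(L), so W
n=25: →20(W), 24(W) — all W, so L
n=26: →25(L), so W
n=27: →9(W), 24(W), 26(W) — all W, so L
n=28: →27(L), so W
n=29: →0(L), so W
n=30: →25(L), so W
n=31: →0(L), so W
n=32: →30(W), 31(W) — all W, so L
n=33: →22(L), so W
n=34: →32(L), so W
n=35: →28(W), 30(W), 34(W) — all W, so L
n=36: →35(L), so W
n=37: →0(L), so W
n=38: →19(W), 36(W), 37(W) — all W, so L
n=39: →38(L), so W
The losing starting values of n are exactly the entries labelled L in this table (11 of them).

0, 4, 8, 14, 18, 22, 25, 27, 32, 35, 38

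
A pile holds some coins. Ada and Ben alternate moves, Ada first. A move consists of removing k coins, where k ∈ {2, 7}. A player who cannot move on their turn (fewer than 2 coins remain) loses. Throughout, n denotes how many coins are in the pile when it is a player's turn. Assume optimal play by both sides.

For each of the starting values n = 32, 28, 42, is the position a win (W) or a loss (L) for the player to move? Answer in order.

32: L, 28: L, 42: W

Positions with no move are L. A position that does have a move is losing for the player to move precisely when every available move leads to a winning position for the opponent. Fill in the labels:
n=0: no move → L
n=1: no move → L
n=2: can move to 0, which is L ⇒ W
n=3: can move to 1, which is L ⇒ W
n=4: the only move is to 2(W), a W ⇒ L
n=5: the only move is to 3(W), a W ⇒ L
n=6: can move to 4, which is L ⇒ W
n=7: can move to 5, which is L ⇒ W
n=8: can move to 1, which is L ⇒ W
n=9: moves to 7(W), 2(W); every one is W ⇒ L
n=10: moves to 8(W), 3(W); every one is W ⇒ L
n=11: can move to 9, which is L ⇒ W
n=12: can move to 10, which is L ⇒ W
n=13: moves to 11(W), 6(W); every one is W ⇒ L
n=14: moves to 12(W), 7(W); every one is W ⇒ L
n=15: can move to 13, which is L ⇒ W
n=16: can move to 14, which is L ⇒ W
n=17: can move to 10, which is L ⇒ W
n=18: moves to 16(W), 11(W); every one is W ⇒ L
n=19: moves to 17(W), 12(W); every one is W ⇒ L
n=20: can move to 18, which is L ⇒ W
n=21: can move to 19, which is L ⇒ W
n=22: moves to 20(W), 15(W); every one is W ⇒ L
n=23: moves to 21(W), 16(W); every one is W ⇒ L
n=24: can move to 22, which is L ⇒ W
n=25: can move to 23, which is L ⇒ W
n=26: can move to 19, which is L ⇒ W
n=27: moves to 25(W), 20(W); every one is W ⇒ L
n=28: moves to 26(W), 21(W); every one is W ⇒ L
n=29: can move to 27, which is L ⇒ W
n=30: can move to 28, which is L ⇒ W
n=31: moves to 29(W), 24(W); every one is W ⇒ L
n=32: moves to 30(W), 25(W); every one is W ⇒ L
n=33: can move to 31, which is L ⇒ W
n=34: can move to 32, which is L ⇒ W
n=35: can move to 28, which is L ⇒ W
n=36: moves to 34(W), 29(W); every one is W ⇒ L
n=37: moves to 35(W), 30(W); every one is W ⇒ L
n=38: can move to 36, which is L ⇒ W
n=39: can move to 37, which is L ⇒ W
n=40: moves to 38(W), 33(W); every one is W ⇒ L
n=41: moves to 39(W), 34(W); every one is W ⇒ L
n=42: can move to 40, which is L ⇒ W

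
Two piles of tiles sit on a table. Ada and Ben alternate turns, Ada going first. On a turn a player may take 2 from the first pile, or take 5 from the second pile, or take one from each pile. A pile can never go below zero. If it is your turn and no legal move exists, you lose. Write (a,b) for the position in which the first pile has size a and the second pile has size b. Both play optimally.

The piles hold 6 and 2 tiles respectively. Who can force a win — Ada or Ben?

Ben wins.

Compute win/loss labels from the base case upward. A position with no move is L. Any other position is W if it can reach an L in one move, else L.
No move ever increases a pile, so every position that can arise here has a ≤ 6 and b ≤ 2; it is enough to label the cells with 0 ≤ a ≤ 6 and 0 ≤ b ≤ 2.
Every move lowers a or b (never raises either), so fill the grid row by row in increasing a, and left to right within a row: each cell's successors are then already labelled.
      b=0  b=1  b=2
a=0:    L    L    L
a=1:    L    W    W
a=2:    W    W    W
a=3:    W    L    L
a=4:    L    L    W
a=5:    L    W    W
a=6:    W    W    L
Cells with no legal move (terminal, hence L): (0,0), (0,1), (0,2), (1,0).
The remaining L cells, each justified by listing all of its moves:
(3,1): moves to (1,1)(W), (2,0)(W); every one is W ⇒ L
(3,2): moves to (1,2)(W), (2,1)(W); every one is W ⇒ L
(4,0): the only move is to (2,0)(W), a W ⇒ L
(4,1): moves to (2,1)(W), (3,0)(W); every one is W ⇒ L
(5,0): the only move is to (3,0)(W), a W ⇒ L
(6,2): moves to (4,2)(W), (5,1)(W); every one is W ⇒ L
Every other cell has at least one move into one of the L cells above, so it is W.
Every move from (6,2) reaches a W position, so the mover loses.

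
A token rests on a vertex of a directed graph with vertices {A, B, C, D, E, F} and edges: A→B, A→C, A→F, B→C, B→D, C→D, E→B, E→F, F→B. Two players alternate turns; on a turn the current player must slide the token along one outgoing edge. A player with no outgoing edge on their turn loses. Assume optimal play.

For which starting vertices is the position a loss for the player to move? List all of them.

D, F

Classify positions by backward induction: terminal positions (no move available) are L. From any other position, the mover wins iff some move reaches an L.
Every edge goes from a vertex to one that appears earlier in the order D, C, B, F, E, A, so processing vertices in that order labels each vertex after all of its successors.
D: no outgoing edge → L
C: W (go to D, an L position)
B: W (go to D, an L position)
F: L (sole option B(W) is W)
E: W (go to F, an L position)
A: W (go to F, an L position)
The losing starting vertices are exactly the entries labelled L in this table (2 of them).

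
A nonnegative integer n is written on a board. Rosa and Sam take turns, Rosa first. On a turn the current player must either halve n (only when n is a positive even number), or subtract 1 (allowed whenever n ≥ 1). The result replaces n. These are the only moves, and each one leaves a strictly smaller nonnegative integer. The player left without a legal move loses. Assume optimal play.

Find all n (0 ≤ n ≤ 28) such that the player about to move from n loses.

Build the W/L table. Terminal = L. A non-terminal position is W if it has a move to some L; otherwise it is L.
n=0: no move → L
n=1: W (go to 0, an L position)
n=2: L (sole option 1(W) is W)
n=3: W (go to 2, an L position)
n=4: W (go to 2, an L position)
n=5: L (sole option 4(W) is W)
n=6: W (go to 5, an L position)
n=7: L (sole option 6(W) is W)
n=8: W (go to 7, an L position)
n=9: L (sole option 8(W) is W)
n=10: W (go to 5, an L position)
n=11: L (sole option 10(W) is W)
n=12: W (go to 11, an L position)
n=13: L (sole option 12(W) is W)
n=14: W (go to 7, an L position)
n=15: L (sole option 14(W) is W)
n=16: W (go to 15, an L position)
n=17: L (sole option 16(W) is W)
n=18: W (go to 9, an L position)
n=19: L (sole option 18(W) is W)
n=20: W (go to 19, an L position)
n=21: L (sole option 20(W) is W)
n=22: W (go to 11, an L position)
n=23: L (sole option 22(W) is W)
n=24: W (go to 23, an L position)
n=25: L (sole option 24(W) is W)
n=26: W (go to 13, an L position)
n=27: L (sole option 26(W) is W)
n=28: W (go to 27, an L position)
Reading off the rows marked L gives the requested list; there are 14 such values of n.

0, 2, 5, 7, 9, 11, 13, 15, 17, 19, 21, 23, 25, 27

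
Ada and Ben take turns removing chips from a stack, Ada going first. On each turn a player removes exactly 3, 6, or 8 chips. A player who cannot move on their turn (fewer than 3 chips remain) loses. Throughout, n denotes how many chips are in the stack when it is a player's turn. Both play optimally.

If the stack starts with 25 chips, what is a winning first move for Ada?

Positions with no move are L. A position that does have a move is losing for the player to move precisely when every available move leads to a winning position for the opponent. Fill in the labels:
n=0: no move → L
n=1: no move → L
n=2: no move → L
n=3: reaches L-position 0 → W
n=4: reaches L-position 1 → W
n=5: reaches L-position 2 → W
n=6: reaches L-position 0 → W
n=7: reaches L-position 1 → W
n=8: reaches L-position 2 → W
n=9: reaches L-position 1 → W
n=10: reaches L-position 2 → W
n=11: only reaches 8(W), 5(W), 3(W), all W → L
n=12: only reaches 9(W), 6(W), 4(W), all W → L
n=13: only reaches 10(W), 7(W), 5(W), all W → L
n=14: reaches L-position 11 → W
n=15: reaches L-position 12 → W
n=16: reaches L-position 13 → W
n=17: reaches L-position 11 → W
n=18: reaches L-position 12 → W
n=19: reaches L-position 13 → W
n=20: reaches L-position 12 → W
n=21: reaches L-position 13 → W
n=22: only reaches 19(W), 16(W), 14(W), all W → L
n=23: only reaches 20(W), 17(W), 15(W), all W → L
n=24: only reaches 21(W), 18(W), 16(W), all W → L
n=25: reaches L-position 22 → W
From 25, the L positions reachable in one move are: 22.

Remove 3, leaving 22.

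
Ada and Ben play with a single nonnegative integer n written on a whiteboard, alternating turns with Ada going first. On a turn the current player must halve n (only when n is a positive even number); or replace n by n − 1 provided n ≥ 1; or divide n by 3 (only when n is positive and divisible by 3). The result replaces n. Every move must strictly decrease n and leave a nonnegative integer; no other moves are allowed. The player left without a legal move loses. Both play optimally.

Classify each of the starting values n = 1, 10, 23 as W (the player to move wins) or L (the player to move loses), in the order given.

1: W, 10: W, 23: L

Use the standard recursion: the mover loses at a terminal position; elsewhere, the mover wins exactly when some move hands the opponent an L position.
n=0: no move → L
n=1: reaches L-position 0 → W
n=2: only reaches 1(W), which is W → L
n=3: reaches L-position 2 → W
n=4: reaches L-position 2 → W
n=5: only reaches 4(W), which is W → L
n=6: reaches L-position 2 → W
n=7: only reaches 6(W), which is W → L
n=8: reaches L-position 7 → W
n=9: only reaches 3(W), 8(W), all W → L
n=10: reaches L-position 5 → W
n=11: only reaches 10(W), which is W → L
n=12: reaches L-position 11 → W
n=13: only reaches 12(W), which is W → L
n=14: reaches L-position 7 → W
n=15: reaches L-position 5 → W
n=16: only reaches 8(W), 15(W), all W → L
n=17: reaches L-position 16 → W
n=18: reaches L-position 9 → W
n=19: only reaches 18(W), which is W → L
n=20: reaches L-position 19 → W
n=21: reaches L-position 7 → W
n=22: reaches L-position 11 → W
n=23: only reaches 22(W), which is W → L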